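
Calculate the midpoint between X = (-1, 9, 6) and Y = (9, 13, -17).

M = ((x₁+x₂)/2, (y₁+y₂)/2, (z₁+z₂)/2)
  = ((-1 + 9)/2, (9 + 13)/2, (6 - 17)/2)
  = (8/2, 22/2, -11/2)
  = (4, 11, -5.5)

(4, 11, -5.5)


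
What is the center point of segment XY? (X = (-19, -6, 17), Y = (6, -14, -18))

M = ((x₁+x₂)/2, (y₁+y₂)/2, (z₁+z₂)/2)
  = ((-19 + 6)/2, (-6 - 14)/2, (17 - 18)/2)
  = (-13/2, -20/2, -1/2)
  = (-6.5, -10, -0.5)

(-6.5, -10, -0.5)


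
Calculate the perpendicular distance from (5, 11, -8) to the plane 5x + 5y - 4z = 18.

distance = |a·x₀ + b·y₀ + c·z₀ - d| / √(a² + b² + c²)
  = |5·5 + 5·11 + (-4)·(-8) - 18| / √(5² + 5² + (-4)²)
  = |25 + 55 + 32 - 18| / √(25 + 25 + 16)
  = |94| / √66
  = 94 / 8.124
  ≈ 11.57

11.57


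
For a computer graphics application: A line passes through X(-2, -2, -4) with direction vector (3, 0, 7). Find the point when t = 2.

P(t) = X + t·d
  = (-2 + 3·2, -2 + 0·2, -4 + 7·2)
  = (-2 + 6, -2 + 0, -4 + 14)
  = (4, -2, 10)

(4, -2, 10)


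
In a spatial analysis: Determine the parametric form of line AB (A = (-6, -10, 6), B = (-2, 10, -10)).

Direction vector d = B - A = (-2 + 6, 10 + 10, -10 - 6) = (4, 20, -16)
Parametric form r = A + t·d:
x = -6 + 4t, y = -10 + 20t, z = 6 - 16t

x = -6 + 4t, y = -10 + 20t, z = 6 - 16t


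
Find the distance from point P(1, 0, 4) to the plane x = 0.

distance = |a·x₀ + b·y₀ + c·z₀ - d| / √(a² + b² + c²)
  = |1·1 + 0·0 + 0·4 - 0| / √(1² + 0² + 0²)
  = |1 + 0 + 0 + 0| / √(1 + 0 + 0)
  = |1| / √1
  = 1 / 1
  ≈ 1

1


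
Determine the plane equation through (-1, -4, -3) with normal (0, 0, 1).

The plane through P with normal n = (a, b, c) satisfies n·(r - P) = 0,
i.e. ax + by + cz = a·x₀ + b·y₀ + c·z₀.
d = 0·(-1) + 0·(-4) + 1·(-3)
  = 0 + 0 - 3
  = -3
Equation: z = -3

z = -3


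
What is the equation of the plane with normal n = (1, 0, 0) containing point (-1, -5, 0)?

The plane through P with normal n = (a, b, c) satisfies n·(r - P) = 0,
i.e. ax + by + cz = a·x₀ + b·y₀ + c·z₀.
d = 1·(-1) + 0·(-5) + 0·0
  = -1 + 0 + 0
  = -1
Equation: x = -1

x = -1


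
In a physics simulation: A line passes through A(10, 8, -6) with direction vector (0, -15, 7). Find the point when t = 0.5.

P(t) = A + t·d
  = (10 + 0·0.5, 8 + (-15)·0.5, -6 + 7·0.5)
  = (10 + 0, 8 - 7.5, -6 + 3.5)
  = (10, 0.5, -2.5)

(10, 0.5, -2.5)


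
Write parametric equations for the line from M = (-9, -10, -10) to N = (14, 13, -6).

Direction vector d = N - M = (14 + 9, 13 + 10, -6 + 10) = (23, 23, 4)
Parametric form r = M + t·d:
x = -9 + 23t, y = -10 + 23t, z = -10 + 4t

x = -9 + 23t, y = -10 + 23t, z = -10 + 4t


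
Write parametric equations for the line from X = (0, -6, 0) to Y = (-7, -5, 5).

Direction vector d = Y - X = (-7 + 0, -5 + 6, 5 + 0) = (-7, 1, 5)
Parametric form r = X + t·d:
x = 0 - 7t, y = -6 + t, z = 0 + 5t

x = 0 - 7t, y = -6 + t, z = 0 + 5t


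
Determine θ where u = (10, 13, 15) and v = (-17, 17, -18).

u·v = 10·(-17) + 13·17 + 15·(-18) = -170 + 221 - 270 = -219
|u| = √(10² + 13² + 15²) = √494 ≈ 22.23
|v| = √((-17)² + 17² + (-18)²) = √902 ≈ 30.03
cos θ = (u·v)/(|u||v|) = -219/(22.23·30.03) ≈ -0.3281
θ = arccos(-0.3281) ≈ 109.2°

109.2°


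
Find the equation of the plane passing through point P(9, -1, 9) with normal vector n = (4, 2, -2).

The plane through P with normal n = (a, b, c) satisfies n·(r - P) = 0,
i.e. ax + by + cz = a·x₀ + b·y₀ + c·z₀.
d = 4·9 + 2·(-1) + (-2)·9
  = 36 - 2 - 18
  = 16
Equation: 4x + 2y - 2z = 16

4x + 2y - 2z = 16


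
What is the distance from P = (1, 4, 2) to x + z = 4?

distance = |a·x₀ + b·y₀ + c·z₀ - d| / √(a² + b² + c²)
  = |1·1 + 0·4 + 1·2 - 4| / √(1² + 0² + 1²)
  = |1 + 0 + 2 - 4| / √(1 + 0 + 1)
  = |-1| / √2
  = 1 / 1.414
  ≈ 0.7071

0.7071


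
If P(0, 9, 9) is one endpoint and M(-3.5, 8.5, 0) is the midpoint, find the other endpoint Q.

Q = 2M - P
  = (2·(-3.5) - 0, 2·8.5 - 9, 2·0 - 9)
  = (-7 + 0, 17 - 9, 0 - 9)
  = (-7, 8, -9)

(-7, 8, -9)


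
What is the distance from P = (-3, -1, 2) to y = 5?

distance = |a·x₀ + b·y₀ + c·z₀ - d| / √(a² + b² + c²)
  = |0·(-3) + 1·(-1) + 0·2 - 5| / √(0² + 1² + 0²)
  = |0 - 1 + 0 - 5| / √(0 + 1 + 0)
  = |-6| / √1
  = 6 / 1
  ≈ 6

6


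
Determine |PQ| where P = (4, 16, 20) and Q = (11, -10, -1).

d = √[(x₂-x₁)² + (y₂-y₁)² + (z₂-z₁)²]
  = √[7² + (-26)² + (-21)²]
  = √[49 + 676 + 441]
  = √1166
  ≈ 34.15

34.15


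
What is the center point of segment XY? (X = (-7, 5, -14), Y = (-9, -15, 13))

M = ((x₁+x₂)/2, (y₁+y₂)/2, (z₁+z₂)/2)
  = ((-7 - 9)/2, (5 - 15)/2, (-14 + 13)/2)
  = (-16/2, -10/2, -1/2)
  = (-8, -5, -0.5)

(-8, -5, -0.5)


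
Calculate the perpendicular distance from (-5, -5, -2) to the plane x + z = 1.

distance = |a·x₀ + b·y₀ + c·z₀ - d| / √(a² + b² + c²)
  = |1·(-5) + 0·(-5) + 1·(-2) - 1| / √(1² + 0² + 1²)
  = |-5 + 0 - 2 - 1| / √(1 + 0 + 1)
  = |-8| / √2
  = 8 / 1.414
  ≈ 5.657

5.657


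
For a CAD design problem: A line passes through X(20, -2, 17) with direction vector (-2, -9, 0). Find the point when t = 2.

P(t) = X + t·d
  = (20 + (-2)·2, -2 + (-9)·2, 17 + 0·2)
  = (20 - 4, -2 - 18, 17 + 0)
  = (16, -20, 17)

(16, -20, 17)


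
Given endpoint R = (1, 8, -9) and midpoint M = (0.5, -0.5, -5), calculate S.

S = 2M - R
  = (2·0.5 - 1, 2·(-0.5) - 8, 2·(-5) - (-9))
  = (1 - 1, -1 - 8, -10 + 9)
  = (0, -9, -1)

(0, -9, -1)


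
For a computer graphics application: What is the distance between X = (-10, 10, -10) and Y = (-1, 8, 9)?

d = √[(x₂-x₁)² + (y₂-y₁)² + (z₂-z₁)²]
  = √[9² + (-2)² + 19²]
  = √[81 + 4 + 361]
  = √446
  ≈ 21.12

21.12


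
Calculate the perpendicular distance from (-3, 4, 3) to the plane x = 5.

distance = |a·x₀ + b·y₀ + c·z₀ - d| / √(a² + b² + c²)
  = |1·(-3) + 0·4 + 0·3 - 5| / √(1² + 0² + 0²)
  = |-3 + 0 + 0 - 5| / √(1 + 0 + 0)
  = |-8| / √1
  = 8 / 1
  ≈ 8

8


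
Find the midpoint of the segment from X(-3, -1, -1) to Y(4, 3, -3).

M = ((x₁+x₂)/2, (y₁+y₂)/2, (z₁+z₂)/2)
  = ((-3 + 4)/2, (-1 + 3)/2, (-1 - 3)/2)
  = (1/2, 2/2, -4/2)
  = (0.5, 1, -2)

(0.5, 1, -2)


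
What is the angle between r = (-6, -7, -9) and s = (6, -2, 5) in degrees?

r·s = (-6)·6 + (-7)·(-2) + (-9)·5 = -36 + 14 - 45 = -67
|r| = √((-6)² + (-7)² + (-9)²) = √166 ≈ 12.88
|s| = √(6² + (-2)² + 5²) = √65 ≈ 8.062
cos θ = (r·s)/(|r||s|) = -67/(12.88·8.062) ≈ -0.645
θ = arccos(-0.645) ≈ 130.2°

130.2°


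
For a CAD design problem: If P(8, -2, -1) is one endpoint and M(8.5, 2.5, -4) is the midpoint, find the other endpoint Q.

Q = 2M - P
  = (2·8.5 - 8, 2·2.5 - (-2), 2·(-4) - (-1))
  = (17 - 8, 5 + 2, -8 + 1)
  = (9, 7, -7)

(9, 7, -7)


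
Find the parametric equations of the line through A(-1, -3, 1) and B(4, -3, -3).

Direction vector d = B - A = (4 + 1, -3 + 3, -3 - 1) = (5, 0, -4)
Parametric form r = A + t·d:
x = -1 + 5t, y = -3, z = 1 - 4t

x = -1 + 5t, y = -3, z = 1 - 4t


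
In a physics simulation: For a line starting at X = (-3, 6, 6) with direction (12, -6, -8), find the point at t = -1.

P(t) = X + t·d
  = (-3 + 12·(-1), 6 + (-6)·(-1), 6 + (-8)·(-1))
  = (-3 - 12, 6 + 6, 6 + 8)
  = (-15, 12, 14)

(-15, 12, 14)


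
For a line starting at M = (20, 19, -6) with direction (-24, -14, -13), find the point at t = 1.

P(t) = M + t·d
  = (20 + (-24)·1, 19 + (-14)·1, -6 + (-13)·1)
  = (20 - 24, 19 - 14, -6 - 13)
  = (-4, 5, -19)

(-4, 5, -19)


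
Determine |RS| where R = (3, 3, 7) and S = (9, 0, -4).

d = √[(x₂-x₁)² + (y₂-y₁)² + (z₂-z₁)²]
  = √[6² + (-3)² + (-11)²]
  = √[36 + 9 + 121]
  = √166
  ≈ 12.88

12.88


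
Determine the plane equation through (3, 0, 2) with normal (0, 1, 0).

The plane through P with normal n = (a, b, c) satisfies n·(r - P) = 0,
i.e. ax + by + cz = a·x₀ + b·y₀ + c·z₀.
d = 0·3 + 1·0 + 0·2
  = 0 + 0 + 0
  = 0
Equation: y = 0

y = 0


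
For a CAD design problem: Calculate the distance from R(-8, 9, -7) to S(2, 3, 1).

d = √[(x₂-x₁)² + (y₂-y₁)² + (z₂-z₁)²]
  = √[10² + (-6)² + 8²]
  = √[100 + 36 + 64]
  = √200
  ≈ 14.14

14.14


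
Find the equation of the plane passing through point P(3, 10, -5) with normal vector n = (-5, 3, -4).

The plane through P with normal n = (a, b, c) satisfies n·(r - P) = 0,
i.e. ax + by + cz = a·x₀ + b·y₀ + c·z₀.
d = (-5)·3 + 3·10 + (-4)·(-5)
  = -15 + 30 + 20
  = 35
Equation: -5x + 3y - 4z = 35

-5x + 3y - 4z = 35


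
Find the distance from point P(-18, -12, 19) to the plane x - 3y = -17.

distance = |a·x₀ + b·y₀ + c·z₀ - d| / √(a² + b² + c²)
  = |1·(-18) + (-3)·(-12) + 0·19 - (-17)| / √(1² + (-3)² + 0²)
  = |-18 + 36 + 0 + 17| / √(1 + 9 + 0)
  = |35| / √10
  = 35 / 3.162
  ≈ 11.07

11.07


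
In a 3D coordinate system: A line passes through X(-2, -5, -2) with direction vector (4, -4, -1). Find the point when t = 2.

P(t) = X + t·d
  = (-2 + 4·2, -5 + (-4)·2, -2 + (-1)·2)
  = (-2 + 8, -5 - 8, -2 - 2)
  = (6, -13, -4)

(6, -13, -4)


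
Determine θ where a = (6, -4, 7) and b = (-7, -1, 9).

a·b = 6·(-7) + (-4)·(-1) + 7·9 = -42 + 4 + 63 = 25
|a| = √(6² + (-4)² + 7²) = √101 ≈ 10.05
|b| = √((-7)² + (-1)² + 9²) = √131 ≈ 11.45
cos θ = (a·b)/(|a||b|) = 25/(10.05·11.45) ≈ 0.2173
θ = arccos(0.2173) ≈ 77.45°

77.45°


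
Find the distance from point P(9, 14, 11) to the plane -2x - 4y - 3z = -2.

distance = |a·x₀ + b·y₀ + c·z₀ - d| / √(a² + b² + c²)
  = |(-2)·9 + (-4)·14 + (-3)·11 - (-2)| / √((-2)² + (-4)² + (-3)²)
  = |-18 - 56 - 33 + 2| / √(4 + 16 + 9)
  = |-105| / √29
  = 105 / 5.385
  ≈ 19.5

19.5


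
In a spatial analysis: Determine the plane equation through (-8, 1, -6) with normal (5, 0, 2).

The plane through P with normal n = (a, b, c) satisfies n·(r - P) = 0,
i.e. ax + by + cz = a·x₀ + b·y₀ + c·z₀.
d = 5·(-8) + 0·1 + 2·(-6)
  = -40 + 0 - 12
  = -52
Equation: 5x + 2z = -52

5x + 2z = -52


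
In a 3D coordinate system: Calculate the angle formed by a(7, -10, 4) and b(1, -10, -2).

a·b = 7·1 + (-10)·(-10) + 4·(-2) = 7 + 100 - 8 = 99
|a| = √(7² + (-10)² + 4²) = √165 ≈ 12.85
|b| = √(1² + (-10)² + (-2)²) = √105 ≈ 10.25
cos θ = (a·b)/(|a||b|) = 99/(12.85·10.25) ≈ 0.7521
θ = arccos(0.7521) ≈ 41.22°

41.22°


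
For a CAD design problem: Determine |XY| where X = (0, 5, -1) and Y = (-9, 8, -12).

d = √[(x₂-x₁)² + (y₂-y₁)² + (z₂-z₁)²]
  = √[(-9)² + 3² + (-11)²]
  = √[81 + 9 + 121]
  = √211
  ≈ 14.53

14.53


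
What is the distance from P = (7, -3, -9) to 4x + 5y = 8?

distance = |a·x₀ + b·y₀ + c·z₀ - d| / √(a² + b² + c²)
  = |4·7 + 5·(-3) + 0·(-9) - 8| / √(4² + 5² + 0²)
  = |28 - 15 + 0 - 8| / √(16 + 25 + 0)
  = |5| / √41
  = 5 / 6.403
  ≈ 0.7809

0.7809


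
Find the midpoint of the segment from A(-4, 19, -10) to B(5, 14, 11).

M = ((x₁+x₂)/2, (y₁+y₂)/2, (z₁+z₂)/2)
  = ((-4 + 5)/2, (19 + 14)/2, (-10 + 11)/2)
  = (1/2, 33/2, 1/2)
  = (0.5, 16.5, 0.5)

(0.5, 16.5, 0.5)


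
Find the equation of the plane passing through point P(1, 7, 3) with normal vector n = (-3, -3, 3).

The plane through P with normal n = (a, b, c) satisfies n·(r - P) = 0,
i.e. ax + by + cz = a·x₀ + b·y₀ + c·z₀.
d = (-3)·1 + (-3)·7 + 3·3
  = -3 - 21 + 9
  = -15
Equation: -3x - 3y + 3z = -15

-3x - 3y + 3z = -15


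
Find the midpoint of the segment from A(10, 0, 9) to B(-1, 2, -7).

M = ((x₁+x₂)/2, (y₁+y₂)/2, (z₁+z₂)/2)
  = ((10 - 1)/2, (0 + 2)/2, (9 - 7)/2)
  = (9/2, 2/2, 2/2)
  = (4.5, 1, 1)

(4.5, 1, 1)


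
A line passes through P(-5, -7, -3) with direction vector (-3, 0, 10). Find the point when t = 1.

P(t) = P + t·d
  = (-5 + (-3)·1, -7 + 0·1, -3 + 10·1)
  = (-5 - 3, -7 + 0, -3 + 10)
  = (-8, -7, 7)

(-8, -7, 7)


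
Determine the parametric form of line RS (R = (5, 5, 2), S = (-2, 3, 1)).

Direction vector d = S - R = (-2 - 5, 3 - 5, 1 - 2) = (-7, -2, -1)
Parametric form r = R + t·d:
x = 5 - 7t, y = 5 - 2t, z = 2 - t

x = 5 - 7t, y = 5 - 2t, z = 2 - t


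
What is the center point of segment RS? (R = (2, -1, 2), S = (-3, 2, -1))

M = ((x₁+x₂)/2, (y₁+y₂)/2, (z₁+z₂)/2)
  = ((2 - 3)/2, (-1 + 2)/2, (2 - 1)/2)
  = (-1/2, 1/2, 1/2)
  = (-0.5, 0.5, 0.5)

(-0.5, 0.5, 0.5)


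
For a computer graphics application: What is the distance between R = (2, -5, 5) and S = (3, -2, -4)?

d = √[(x₂-x₁)² + (y₂-y₁)² + (z₂-z₁)²]
  = √[1² + 3² + (-9)²]
  = √[1 + 9 + 81]
  = √91
  ≈ 9.539

9.539


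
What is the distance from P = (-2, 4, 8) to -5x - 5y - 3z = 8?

distance = |a·x₀ + b·y₀ + c·z₀ - d| / √(a² + b² + c²)
  = |(-5)·(-2) + (-5)·4 + (-3)·8 - 8| / √((-5)² + (-5)² + (-3)²)
  = |10 - 20 - 24 - 8| / √(25 + 25 + 9)
  = |-42| / √59
  = 42 / 7.681
  ≈ 5.468

5.468


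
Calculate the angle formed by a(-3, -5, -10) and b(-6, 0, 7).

a·b = (-3)·(-6) + (-5)·0 + (-10)·7 = 18 + 0 - 70 = -52
|a| = √((-3)² + (-5)² + (-10)²) = √134 ≈ 11.58
|b| = √((-6)² + 0² + 7²) = √85 ≈ 9.22
cos θ = (a·b)/(|a||b|) = -52/(11.58·9.22) ≈ -0.4872
θ = arccos(-0.4872) ≈ 119.2°

119.2°


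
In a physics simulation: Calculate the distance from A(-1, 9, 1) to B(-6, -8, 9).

d = √[(x₂-x₁)² + (y₂-y₁)² + (z₂-z₁)²]
  = √[(-5)² + (-17)² + 8²]
  = √[25 + 289 + 64]
  = √378
  ≈ 19.44

19.44


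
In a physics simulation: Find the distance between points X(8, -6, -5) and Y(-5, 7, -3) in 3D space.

d = √[(x₂-x₁)² + (y₂-y₁)² + (z₂-z₁)²]
  = √[(-13)² + 13² + 2²]
  = √[169 + 169 + 4]
  = √342
  ≈ 18.49

18.49


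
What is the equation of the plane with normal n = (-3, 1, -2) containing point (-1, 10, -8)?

The plane through P with normal n = (a, b, c) satisfies n·(r - P) = 0,
i.e. ax + by + cz = a·x₀ + b·y₀ + c·z₀.
d = (-3)·(-1) + 1·10 + (-2)·(-8)
  = 3 + 10 + 16
  = 29
Equation: -3x + y - 2z = 29

-3x + y - 2z = 29


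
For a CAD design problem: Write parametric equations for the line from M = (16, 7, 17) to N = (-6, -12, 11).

Direction vector d = N - M = (-6 - 16, -12 - 7, 11 - 17) = (-22, -19, -6)
Parametric form r = M + t·d:
x = 16 - 22t, y = 7 - 19t, z = 17 - 6t

x = 16 - 22t, y = 7 - 19t, z = 17 - 6t


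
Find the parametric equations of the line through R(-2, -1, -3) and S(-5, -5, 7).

Direction vector d = S - R = (-5 + 2, -5 + 1, 7 + 3) = (-3, -4, 10)
Parametric form r = R + t·d:
x = -2 - 3t, y = -1 - 4t, z = -3 + 10t

x = -2 - 3t, y = -1 - 4t, z = -3 + 10t


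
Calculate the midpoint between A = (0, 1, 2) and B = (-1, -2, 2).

M = ((x₁+x₂)/2, (y₁+y₂)/2, (z₁+z₂)/2)
  = ((0 - 1)/2, (1 - 2)/2, (2 + 2)/2)
  = (-1/2, -1/2, 4/2)
  = (-0.5, -0.5, 2)

(-0.5, -0.5, 2)


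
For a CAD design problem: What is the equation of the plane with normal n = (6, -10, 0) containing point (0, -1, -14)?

The plane through P with normal n = (a, b, c) satisfies n·(r - P) = 0,
i.e. ax + by + cz = a·x₀ + b·y₀ + c·z₀.
d = 6·0 + (-10)·(-1) + 0·(-14)
  = 0 + 10 + 0
  = 10
Equation: 6x - 10y = 10

6x - 10y = 10


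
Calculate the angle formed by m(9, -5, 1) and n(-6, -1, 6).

m·n = 9·(-6) + (-5)·(-1) + 1·6 = -54 + 5 + 6 = -43
|m| = √(9² + (-5)² + 1²) = √107 ≈ 10.34
|n| = √((-6)² + (-1)² + 6²) = √73 ≈ 8.544
cos θ = (m·n)/(|m||n|) = -43/(10.34·8.544) ≈ -0.4865
θ = arccos(-0.4865) ≈ 119.1°

119.1°


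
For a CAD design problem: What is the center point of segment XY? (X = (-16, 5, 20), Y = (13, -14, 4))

M = ((x₁+x₂)/2, (y₁+y₂)/2, (z₁+z₂)/2)
  = ((-16 + 13)/2, (5 - 14)/2, (20 + 4)/2)
  = (-3/2, -9/2, 24/2)
  = (-1.5, -4.5, 12)

(-1.5, -4.5, 12)


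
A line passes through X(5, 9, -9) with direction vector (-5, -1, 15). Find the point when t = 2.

P(t) = X + t·d
  = (5 + (-5)·2, 9 + (-1)·2, -9 + 15·2)
  = (5 - 10, 9 - 2, -9 + 30)
  = (-5, 7, 21)

(-5, 7, 21)


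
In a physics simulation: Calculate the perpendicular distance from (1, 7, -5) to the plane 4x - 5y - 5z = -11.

distance = |a·x₀ + b·y₀ + c·z₀ - d| / √(a² + b² + c²)
  = |4·1 + (-5)·7 + (-5)·(-5) - (-11)| / √(4² + (-5)² + (-5)²)
  = |4 - 35 + 25 + 11| / √(16 + 25 + 25)
  = |5| / √66
  = 5 / 8.124
  ≈ 0.6155

0.6155


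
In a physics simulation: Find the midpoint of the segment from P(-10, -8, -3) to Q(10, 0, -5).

M = ((x₁+x₂)/2, (y₁+y₂)/2, (z₁+z₂)/2)
  = ((-10 + 10)/2, (-8 + 0)/2, (-3 - 5)/2)
  = (0/2, -8/2, -8/2)
  = (0, -4, -4)

(0, -4, -4)


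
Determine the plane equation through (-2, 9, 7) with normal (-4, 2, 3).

The plane through P with normal n = (a, b, c) satisfies n·(r - P) = 0,
i.e. ax + by + cz = a·x₀ + b·y₀ + c·z₀.
d = (-4)·(-2) + 2·9 + 3·7
  = 8 + 18 + 21
  = 47
Equation: -4x + 2y + 3z = 47

-4x + 2y + 3z = 47


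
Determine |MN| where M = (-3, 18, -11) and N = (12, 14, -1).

d = √[(x₂-x₁)² + (y₂-y₁)² + (z₂-z₁)²]
  = √[15² + (-4)² + 10²]
  = √[225 + 16 + 100]
  = √341
  ≈ 18.47

18.47


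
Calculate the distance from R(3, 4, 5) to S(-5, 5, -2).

d = √[(x₂-x₁)² + (y₂-y₁)² + (z₂-z₁)²]
  = √[(-8)² + 1² + (-7)²]
  = √[64 + 1 + 49]
  = √114
  ≈ 10.68

10.68


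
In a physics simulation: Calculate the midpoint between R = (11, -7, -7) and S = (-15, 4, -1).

M = ((x₁+x₂)/2, (y₁+y₂)/2, (z₁+z₂)/2)
  = ((11 - 15)/2, (-7 + 4)/2, (-7 - 1)/2)
  = (-4/2, -3/2, -8/2)
  = (-2, -1.5, -4)

(-2, -1.5, -4)


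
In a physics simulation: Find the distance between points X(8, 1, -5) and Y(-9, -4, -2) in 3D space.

d = √[(x₂-x₁)² + (y₂-y₁)² + (z₂-z₁)²]
  = √[(-17)² + (-5)² + 3²]
  = √[289 + 25 + 9]
  = √323
  ≈ 17.97

17.97


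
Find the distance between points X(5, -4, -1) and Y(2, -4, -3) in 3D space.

d = √[(x₂-x₁)² + (y₂-y₁)² + (z₂-z₁)²]
  = √[(-3)² + 0² + (-2)²]
  = √[9 + 0 + 4]
  = √13
  ≈ 3.606

3.606


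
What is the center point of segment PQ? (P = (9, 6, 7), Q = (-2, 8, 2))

M = ((x₁+x₂)/2, (y₁+y₂)/2, (z₁+z₂)/2)
  = ((9 - 2)/2, (6 + 8)/2, (7 + 2)/2)
  = (7/2, 14/2, 9/2)
  = (3.5, 7, 4.5)

(3.5, 7, 4.5)


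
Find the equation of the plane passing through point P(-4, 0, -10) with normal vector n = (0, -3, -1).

The plane through P with normal n = (a, b, c) satisfies n·(r - P) = 0,
i.e. ax + by + cz = a·x₀ + b·y₀ + c·z₀.
d = 0·(-4) + (-3)·0 + (-1)·(-10)
  = 0 + 0 + 10
  = 10
Equation: -3y - z = 10

-3y - z = 10


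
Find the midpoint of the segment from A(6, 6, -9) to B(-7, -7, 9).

M = ((x₁+x₂)/2, (y₁+y₂)/2, (z₁+z₂)/2)
  = ((6 - 7)/2, (6 - 7)/2, (-9 + 9)/2)
  = (-1/2, -1/2, 0/2)
  = (-0.5, -0.5, 0)

(-0.5, -0.5, 0)


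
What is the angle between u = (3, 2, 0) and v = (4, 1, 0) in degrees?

u·v = 3·4 + 2·1 + 0·0 = 12 + 2 + 0 = 14
|u| = √(3² + 2² + 0²) = √13 ≈ 3.606
|v| = √(4² + 1² + 0²) = √17 ≈ 4.123
cos θ = (u·v)/(|u||v|) = 14/(3.606·4.123) ≈ 0.9417
θ = arccos(0.9417) ≈ 19.65°

19.65°


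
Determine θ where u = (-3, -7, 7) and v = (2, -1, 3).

u·v = (-3)·2 + (-7)·(-1) + 7·3 = -6 + 7 + 21 = 22
|u| = √((-3)² + (-7)² + 7²) = √107 ≈ 10.34
|v| = √(2² + (-1)² + 3²) = √14 ≈ 3.742
cos θ = (u·v)/(|u||v|) = 22/(10.34·3.742) ≈ 0.5684
θ = arccos(0.5684) ≈ 55.36°

55.36°


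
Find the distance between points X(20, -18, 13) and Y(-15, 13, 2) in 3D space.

d = √[(x₂-x₁)² + (y₂-y₁)² + (z₂-z₁)²]
  = √[(-35)² + 31² + (-11)²]
  = √[1225 + 961 + 121]
  = √2307
  ≈ 48.03

48.03


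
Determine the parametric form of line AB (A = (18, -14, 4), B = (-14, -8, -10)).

Direction vector d = B - A = (-14 - 18, -8 + 14, -10 - 4) = (-32, 6, -14)
Parametric form r = A + t·d:
x = 18 - 32t, y = -14 + 6t, z = 4 - 14t

x = 18 - 32t, y = -14 + 6t, z = 4 - 14t


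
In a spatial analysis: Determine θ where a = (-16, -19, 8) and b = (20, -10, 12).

a·b = (-16)·20 + (-19)·(-10) + 8·12 = -320 + 190 + 96 = -34
|a| = √((-16)² + (-19)² + 8²) = √681 ≈ 26.1
|b| = √(20² + (-10)² + 12²) = √644 ≈ 25.38
cos θ = (a·b)/(|a||b|) = -34/(26.1·25.38) ≈ -0.05134
θ = arccos(-0.05134) ≈ 92.94°

92.94°


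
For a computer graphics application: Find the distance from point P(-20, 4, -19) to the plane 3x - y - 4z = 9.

distance = |a·x₀ + b·y₀ + c·z₀ - d| / √(a² + b² + c²)
  = |3·(-20) + (-1)·4 + (-4)·(-19) - 9| / √(3² + (-1)² + (-4)²)
  = |-60 - 4 + 76 - 9| / √(9 + 1 + 16)
  = |3| / √26
  = 3 / 5.099
  ≈ 0.5883

0.5883


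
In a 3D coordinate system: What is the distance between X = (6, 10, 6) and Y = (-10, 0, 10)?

d = √[(x₂-x₁)² + (y₂-y₁)² + (z₂-z₁)²]
  = √[(-16)² + (-10)² + 4²]
  = √[256 + 100 + 16]
  = √372
  ≈ 19.29

19.29


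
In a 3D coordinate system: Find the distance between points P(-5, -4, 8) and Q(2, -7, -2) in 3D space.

d = √[(x₂-x₁)² + (y₂-y₁)² + (z₂-z₁)²]
  = √[7² + (-3)² + (-10)²]
  = √[49 + 9 + 100]
  = √158
  ≈ 12.57

12.57


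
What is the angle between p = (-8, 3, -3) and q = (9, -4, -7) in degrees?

p·q = (-8)·9 + 3·(-4) + (-3)·(-7) = -72 - 12 + 21 = -63
|p| = √((-8)² + 3² + (-3)²) = √82 ≈ 9.055
|q| = √(9² + (-4)² + (-7)²) = √146 ≈ 12.08
cos θ = (p·q)/(|p||q|) = -63/(9.055·12.08) ≈ -0.5758
θ = arccos(-0.5758) ≈ 125.2°

125.2°


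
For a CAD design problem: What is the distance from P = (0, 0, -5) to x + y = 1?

distance = |a·x₀ + b·y₀ + c·z₀ - d| / √(a² + b² + c²)
  = |1·0 + 1·0 + 0·(-5) - 1| / √(1² + 1² + 0²)
  = |0 + 0 + 0 - 1| / √(1 + 1 + 0)
  = |-1| / √2
  = 1 / 1.414
  ≈ 0.7071

0.7071


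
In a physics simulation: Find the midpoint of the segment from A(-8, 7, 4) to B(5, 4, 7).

M = ((x₁+x₂)/2, (y₁+y₂)/2, (z₁+z₂)/2)
  = ((-8 + 5)/2, (7 + 4)/2, (4 + 7)/2)
  = (-3/2, 11/2, 11/2)
  = (-1.5, 5.5, 5.5)

(-1.5, 5.5, 5.5)


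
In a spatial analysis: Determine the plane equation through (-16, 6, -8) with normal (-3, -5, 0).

The plane through P with normal n = (a, b, c) satisfies n·(r - P) = 0,
i.e. ax + by + cz = a·x₀ + b·y₀ + c·z₀.
d = (-3)·(-16) + (-5)·6 + 0·(-8)
  = 48 - 30 + 0
  = 18
Equation: -3x - 5y = 18

-3x - 5y = 18


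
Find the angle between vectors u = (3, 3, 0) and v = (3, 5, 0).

u·v = 3·3 + 3·5 + 0·0 = 9 + 15 + 0 = 24
|u| = √(3² + 3² + 0²) = √18 ≈ 4.243
|v| = √(3² + 5² + 0²) = √34 ≈ 5.831
cos θ = (u·v)/(|u||v|) = 24/(4.243·5.831) ≈ 0.9701
θ = arccos(0.9701) ≈ 14.04°

14.04°


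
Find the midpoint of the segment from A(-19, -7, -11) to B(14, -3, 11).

M = ((x₁+x₂)/2, (y₁+y₂)/2, (z₁+z₂)/2)
  = ((-19 + 14)/2, (-7 - 3)/2, (-11 + 11)/2)
  = (-5/2, -10/2, 0/2)
  = (-2.5, -5, 0)

(-2.5, -5, 0)


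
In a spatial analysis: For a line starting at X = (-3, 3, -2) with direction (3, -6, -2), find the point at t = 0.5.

P(t) = X + t·d
  = (-3 + 3·0.5, 3 + (-6)·0.5, -2 + (-2)·0.5)
  = (-3 + 1.5, 3 - 3, -2 - 1)
  = (-1.5, 0, -3)

(-1.5, 0, -3)


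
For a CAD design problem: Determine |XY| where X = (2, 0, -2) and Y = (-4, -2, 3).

d = √[(x₂-x₁)² + (y₂-y₁)² + (z₂-z₁)²]
  = √[(-6)² + (-2)² + 5²]
  = √[36 + 4 + 25]
  = √65
  ≈ 8.062

8.062


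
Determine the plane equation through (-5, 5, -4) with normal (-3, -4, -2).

The plane through P with normal n = (a, b, c) satisfies n·(r - P) = 0,
i.e. ax + by + cz = a·x₀ + b·y₀ + c·z₀.
d = (-3)·(-5) + (-4)·5 + (-2)·(-4)
  = 15 - 20 + 8
  = 3
Equation: -3x - 4y - 2z = 3

-3x - 4y - 2z = 3


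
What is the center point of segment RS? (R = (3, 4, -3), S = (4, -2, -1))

M = ((x₁+x₂)/2, (y₁+y₂)/2, (z₁+z₂)/2)
  = ((3 + 4)/2, (4 - 2)/2, (-3 - 1)/2)
  = (7/2, 2/2, -4/2)
  = (3.5, 1, -2)

(3.5, 1, -2)


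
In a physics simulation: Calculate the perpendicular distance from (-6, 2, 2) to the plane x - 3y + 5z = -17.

distance = |a·x₀ + b·y₀ + c·z₀ - d| / √(a² + b² + c²)
  = |1·(-6) + (-3)·2 + 5·2 - (-17)| / √(1² + (-3)² + 5²)
  = |-6 - 6 + 10 + 17| / √(1 + 9 + 25)
  = |15| / √35
  = 15 / 5.916
  ≈ 2.535

2.535


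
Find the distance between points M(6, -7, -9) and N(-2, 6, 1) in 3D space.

d = √[(x₂-x₁)² + (y₂-y₁)² + (z₂-z₁)²]
  = √[(-8)² + 13² + 10²]
  = √[64 + 169 + 100]
  = √333
  ≈ 18.25

18.25


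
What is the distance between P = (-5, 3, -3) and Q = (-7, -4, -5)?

d = √[(x₂-x₁)² + (y₂-y₁)² + (z₂-z₁)²]
  = √[(-2)² + (-7)² + (-2)²]
  = √[4 + 49 + 4]
  = √57
  ≈ 7.55

7.55


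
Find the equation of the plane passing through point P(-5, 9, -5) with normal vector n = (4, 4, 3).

The plane through P with normal n = (a, b, c) satisfies n·(r - P) = 0,
i.e. ax + by + cz = a·x₀ + b·y₀ + c·z₀.
d = 4·(-5) + 4·9 + 3·(-5)
  = -20 + 36 - 15
  = 1
Equation: 4x + 4y + 3z = 1

4x + 4y + 3z = 1


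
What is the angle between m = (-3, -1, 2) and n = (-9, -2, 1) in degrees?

m·n = (-3)·(-9) + (-1)·(-2) + 2·1 = 27 + 2 + 2 = 31
|m| = √((-3)² + (-1)² + 2²) = √14 ≈ 3.742
|n| = √((-9)² + (-2)² + 1²) = √86 ≈ 9.274
cos θ = (m·n)/(|m||n|) = 31/(3.742·9.274) ≈ 0.8934
θ = arccos(0.8934) ≈ 26.7°

26.7°


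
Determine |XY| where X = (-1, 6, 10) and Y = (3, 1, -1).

d = √[(x₂-x₁)² + (y₂-y₁)² + (z₂-z₁)²]
  = √[4² + (-5)² + (-11)²]
  = √[16 + 25 + 121]
  = √162
  ≈ 12.73

12.73


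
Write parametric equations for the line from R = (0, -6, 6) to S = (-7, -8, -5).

Direction vector d = S - R = (-7 + 0, -8 + 6, -5 - 6) = (-7, -2, -11)
Parametric form r = R + t·d:
x = 0 - 7t, y = -6 - 2t, z = 6 - 11t

x = 0 - 7t, y = -6 - 2t, z = 6 - 11t


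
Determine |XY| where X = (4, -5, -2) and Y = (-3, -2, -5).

d = √[(x₂-x₁)² + (y₂-y₁)² + (z₂-z₁)²]
  = √[(-7)² + 3² + (-3)²]
  = √[49 + 9 + 9]
  = √67
  ≈ 8.185

8.185


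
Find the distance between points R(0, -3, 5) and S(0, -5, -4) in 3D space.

d = √[(x₂-x₁)² + (y₂-y₁)² + (z₂-z₁)²]
  = √[0² + (-2)² + (-9)²]
  = √[0 + 4 + 81]
  = √85
  ≈ 9.22

9.22


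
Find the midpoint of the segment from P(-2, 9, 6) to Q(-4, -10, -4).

M = ((x₁+x₂)/2, (y₁+y₂)/2, (z₁+z₂)/2)
  = ((-2 - 4)/2, (9 - 10)/2, (6 - 4)/2)
  = (-6/2, -1/2, 2/2)
  = (-3, -0.5, 1)

(-3, -0.5, 1)


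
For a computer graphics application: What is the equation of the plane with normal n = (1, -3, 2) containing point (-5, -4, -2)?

The plane through P with normal n = (a, b, c) satisfies n·(r - P) = 0,
i.e. ax + by + cz = a·x₀ + b·y₀ + c·z₀.
d = 1·(-5) + (-3)·(-4) + 2·(-2)
  = -5 + 12 - 4
  = 3
Equation: x - 3y + 2z = 3

x - 3y + 2z = 3


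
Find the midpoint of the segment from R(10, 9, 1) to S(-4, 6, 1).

M = ((x₁+x₂)/2, (y₁+y₂)/2, (z₁+z₂)/2)
  = ((10 - 4)/2, (9 + 6)/2, (1 + 1)/2)
  = (6/2, 15/2, 2/2)
  = (3, 7.5, 1)

(3, 7.5, 1)


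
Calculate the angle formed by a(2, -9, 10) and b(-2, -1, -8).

a·b = 2·(-2) + (-9)·(-1) + 10·(-8) = -4 + 9 - 80 = -75
|a| = √(2² + (-9)² + 10²) = √185 ≈ 13.6
|b| = √((-2)² + (-1)² + (-8)²) = √69 ≈ 8.307
cos θ = (a·b)/(|a||b|) = -75/(13.6·8.307) ≈ -0.6638
θ = arccos(-0.6638) ≈ 131.6°

131.6°


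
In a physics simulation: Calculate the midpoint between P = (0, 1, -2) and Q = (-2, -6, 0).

M = ((x₁+x₂)/2, (y₁+y₂)/2, (z₁+z₂)/2)
  = ((0 - 2)/2, (1 - 6)/2, (-2 + 0)/2)
  = (-2/2, -5/2, -2/2)
  = (-1, -2.5, -1)

(-1, -2.5, -1)


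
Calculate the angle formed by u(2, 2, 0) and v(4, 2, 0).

u·v = 2·4 + 2·2 + 0·0 = 8 + 4 + 0 = 12
|u| = √(2² + 2² + 0²) = √8 ≈ 2.828
|v| = √(4² + 2² + 0²) = √20 ≈ 4.472
cos θ = (u·v)/(|u||v|) = 12/(2.828·4.472) ≈ 0.9487
θ = arccos(0.9487) ≈ 18.43°

18.43°


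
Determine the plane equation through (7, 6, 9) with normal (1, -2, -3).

The plane through P with normal n = (a, b, c) satisfies n·(r - P) = 0,
i.e. ax + by + cz = a·x₀ + b·y₀ + c·z₀.
d = 1·7 + (-2)·6 + (-3)·9
  = 7 - 12 - 27
  = -32
Equation: x - 2y - 3z = -32

x - 2y - 3z = -32


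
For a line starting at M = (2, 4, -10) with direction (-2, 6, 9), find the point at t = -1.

P(t) = M + t·d
  = (2 + (-2)·(-1), 4 + 6·(-1), -10 + 9·(-1))
  = (2 + 2, 4 - 6, -10 - 9)
  = (4, -2, -19)

(4, -2, -19)


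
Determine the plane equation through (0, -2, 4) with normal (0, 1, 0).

The plane through P with normal n = (a, b, c) satisfies n·(r - P) = 0,
i.e. ax + by + cz = a·x₀ + b·y₀ + c·z₀.
d = 0·0 + 1·(-2) + 0·4
  = 0 - 2 + 0
  = -2
Equation: y = -2

y = -2


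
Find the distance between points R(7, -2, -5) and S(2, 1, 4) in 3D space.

d = √[(x₂-x₁)² + (y₂-y₁)² + (z₂-z₁)²]
  = √[(-5)² + 3² + 9²]
  = √[25 + 9 + 81]
  = √115
  ≈ 10.72

10.72


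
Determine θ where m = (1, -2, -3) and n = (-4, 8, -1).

m·n = 1·(-4) + (-2)·8 + (-3)·(-1) = -4 - 16 + 3 = -17
|m| = √(1² + (-2)² + (-3)²) = √14 ≈ 3.742
|n| = √((-4)² + 8² + (-1)²) = √81 ≈ 9
cos θ = (m·n)/(|m||n|) = -17/(3.742·9) ≈ -0.5048
θ = arccos(-0.5048) ≈ 120.3°

120.3°


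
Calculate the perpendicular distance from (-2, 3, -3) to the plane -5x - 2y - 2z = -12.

distance = |a·x₀ + b·y₀ + c·z₀ - d| / √(a² + b² + c²)
  = |(-5)·(-2) + (-2)·3 + (-2)·(-3) - (-12)| / √((-5)² + (-2)² + (-2)²)
  = |10 - 6 + 6 + 12| / √(25 + 4 + 4)
  = |22| / √33
  = 22 / 5.745
  ≈ 3.83

3.83


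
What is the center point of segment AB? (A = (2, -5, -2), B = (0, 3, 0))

M = ((x₁+x₂)/2, (y₁+y₂)/2, (z₁+z₂)/2)
  = ((2 + 0)/2, (-5 + 3)/2, (-2 + 0)/2)
  = (2/2, -2/2, -2/2)
  = (1, -1, -1)

(1, -1, -1)


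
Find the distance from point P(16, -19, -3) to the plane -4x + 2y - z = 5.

distance = |a·x₀ + b·y₀ + c·z₀ - d| / √(a² + b² + c²)
  = |(-4)·16 + 2·(-19) + (-1)·(-3) - 5| / √((-4)² + 2² + (-1)²)
  = |-64 - 38 + 3 - 5| / √(16 + 4 + 1)
  = |-104| / √21
  = 104 / 4.583
  ≈ 22.69

22.69


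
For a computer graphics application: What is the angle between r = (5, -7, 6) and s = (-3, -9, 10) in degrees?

r·s = 5·(-3) + (-7)·(-9) + 6·10 = -15 + 63 + 60 = 108
|r| = √(5² + (-7)² + 6²) = √110 ≈ 10.49
|s| = √((-3)² + (-9)² + 10²) = √190 ≈ 13.78
cos θ = (r·s)/(|r||s|) = 108/(10.49·13.78) ≈ 0.7471
θ = arccos(0.7471) ≈ 41.66°

41.66°


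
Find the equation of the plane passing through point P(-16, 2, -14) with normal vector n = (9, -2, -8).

The plane through P with normal n = (a, b, c) satisfies n·(r - P) = 0,
i.e. ax + by + cz = a·x₀ + b·y₀ + c·z₀.
d = 9·(-16) + (-2)·2 + (-8)·(-14)
  = -144 - 4 + 112
  = -36
Equation: 9x - 2y - 8z = -36

9x - 2y - 8z = -36


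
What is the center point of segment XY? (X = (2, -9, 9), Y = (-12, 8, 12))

M = ((x₁+x₂)/2, (y₁+y₂)/2, (z₁+z₂)/2)
  = ((2 - 12)/2, (-9 + 8)/2, (9 + 12)/2)
  = (-10/2, -1/2, 21/2)
  = (-5, -0.5, 10.5)

(-5, -0.5, 10.5)


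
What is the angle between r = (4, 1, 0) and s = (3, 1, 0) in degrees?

r·s = 4·3 + 1·1 + 0·0 = 12 + 1 + 0 = 13
|r| = √(4² + 1² + 0²) = √17 ≈ 4.123
|s| = √(3² + 1² + 0²) = √10 ≈ 3.162
cos θ = (r·s)/(|r||s|) = 13/(4.123·3.162) ≈ 0.9971
θ = arccos(0.9971) ≈ 4.399°

4.399°


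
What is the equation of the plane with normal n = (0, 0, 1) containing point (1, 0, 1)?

The plane through P with normal n = (a, b, c) satisfies n·(r - P) = 0,
i.e. ax + by + cz = a·x₀ + b·y₀ + c·z₀.
d = 0·1 + 0·0 + 1·1
  = 0 + 0 + 1
  = 1
Equation: z = 1

z = 1


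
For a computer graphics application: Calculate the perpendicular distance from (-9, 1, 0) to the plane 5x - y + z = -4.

distance = |a·x₀ + b·y₀ + c·z₀ - d| / √(a² + b² + c²)
  = |5·(-9) + (-1)·1 + 1·0 - (-4)| / √(5² + (-1)² + 1²)
  = |-45 - 1 + 0 + 4| / √(25 + 1 + 1)
  = |-42| / √27
  = 42 / 5.196
  ≈ 8.083

8.083


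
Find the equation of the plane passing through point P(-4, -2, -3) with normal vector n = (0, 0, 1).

The plane through P with normal n = (a, b, c) satisfies n·(r - P) = 0,
i.e. ax + by + cz = a·x₀ + b·y₀ + c·z₀.
d = 0·(-4) + 0·(-2) + 1·(-3)
  = 0 + 0 - 3
  = -3
Equation: z = -3

z = -3


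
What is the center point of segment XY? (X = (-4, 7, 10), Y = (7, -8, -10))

M = ((x₁+x₂)/2, (y₁+y₂)/2, (z₁+z₂)/2)
  = ((-4 + 7)/2, (7 - 8)/2, (10 - 10)/2)
  = (3/2, -1/2, 0/2)
  = (1.5, -0.5, 0)

(1.5, -0.5, 0)


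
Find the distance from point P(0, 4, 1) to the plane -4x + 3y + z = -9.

distance = |a·x₀ + b·y₀ + c·z₀ - d| / √(a² + b² + c²)
  = |(-4)·0 + 3·4 + 1·1 - (-9)| / √((-4)² + 3² + 1²)
  = |0 + 12 + 1 + 9| / √(16 + 9 + 1)
  = |22| / √26
  = 22 / 5.099
  ≈ 4.315

4.315


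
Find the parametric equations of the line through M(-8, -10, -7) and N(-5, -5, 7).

Direction vector d = N - M = (-5 + 8, -5 + 10, 7 + 7) = (3, 5, 14)
Parametric form r = M + t·d:
x = -8 + 3t, y = -10 + 5t, z = -7 + 14t

x = -8 + 3t, y = -10 + 5t, z = -7 + 14t


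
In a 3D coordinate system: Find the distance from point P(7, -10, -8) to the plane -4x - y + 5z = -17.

distance = |a·x₀ + b·y₀ + c·z₀ - d| / √(a² + b² + c²)
  = |(-4)·7 + (-1)·(-10) + 5·(-8) - (-17)| / √((-4)² + (-1)² + 5²)
  = |-28 + 10 - 40 + 17| / √(16 + 1 + 25)
  = |-41| / √42
  = 41 / 6.481
  ≈ 6.326

6.326


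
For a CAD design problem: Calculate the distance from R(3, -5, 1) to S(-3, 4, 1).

d = √[(x₂-x₁)² + (y₂-y₁)² + (z₂-z₁)²]
  = √[(-6)² + 9² + 0²]
  = √[36 + 81 + 0]
  = √117
  ≈ 10.82

10.82


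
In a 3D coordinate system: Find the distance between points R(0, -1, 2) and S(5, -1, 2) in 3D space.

d = √[(x₂-x₁)² + (y₂-y₁)² + (z₂-z₁)²]
  = √[5² + 0² + 0²]
  = √[25 + 0 + 0]
  = √25
  ≈ 5

5


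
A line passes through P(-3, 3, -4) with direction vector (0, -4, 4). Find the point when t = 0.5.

P(t) = P + t·d
  = (-3 + 0·0.5, 3 + (-4)·0.5, -4 + 4·0.5)
  = (-3 + 0, 3 - 2, -4 + 2)
  = (-3, 1, -2)

(-3, 1, -2)


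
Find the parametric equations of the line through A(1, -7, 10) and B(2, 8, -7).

Direction vector d = B - A = (2 - 1, 8 + 7, -7 - 10) = (1, 15, -17)
Parametric form r = A + t·d:
x = 1 + t, y = -7 + 15t, z = 10 - 17t

x = 1 + t, y = -7 + 15t, z = 10 - 17t


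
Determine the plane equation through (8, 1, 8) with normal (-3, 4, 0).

The plane through P with normal n = (a, b, c) satisfies n·(r - P) = 0,
i.e. ax + by + cz = a·x₀ + b·y₀ + c·z₀.
d = (-3)·8 + 4·1 + 0·8
  = -24 + 4 + 0
  = -20
Equation: -3x + 4y = -20

-3x + 4y = -20


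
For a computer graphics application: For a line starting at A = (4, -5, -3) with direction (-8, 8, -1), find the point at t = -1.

P(t) = A + t·d
  = (4 + (-8)·(-1), -5 + 8·(-1), -3 + (-1)·(-1))
  = (4 + 8, -5 - 8, -3 + 1)
  = (12, -13, -2)

(12, -13, -2)


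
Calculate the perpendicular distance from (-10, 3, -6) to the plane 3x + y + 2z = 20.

distance = |a·x₀ + b·y₀ + c·z₀ - d| / √(a² + b² + c²)
  = |3·(-10) + 1·3 + 2·(-6) - 20| / √(3² + 1² + 2²)
  = |-30 + 3 - 12 - 20| / √(9 + 1 + 4)
  = |-59| / √14
  = 59 / 3.742
  ≈ 15.77

15.77


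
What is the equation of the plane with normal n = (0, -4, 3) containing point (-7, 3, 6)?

The plane through P with normal n = (a, b, c) satisfies n·(r - P) = 0,
i.e. ax + by + cz = a·x₀ + b·y₀ + c·z₀.
d = 0·(-7) + (-4)·3 + 3·6
  = 0 - 12 + 18
  = 6
Equation: -4y + 3z = 6

-4y + 3z = 6


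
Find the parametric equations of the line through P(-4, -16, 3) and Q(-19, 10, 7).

Direction vector d = Q - P = (-19 + 4, 10 + 16, 7 - 3) = (-15, 26, 4)
Parametric form r = P + t·d:
x = -4 - 15t, y = -16 + 26t, z = 3 + 4t

x = -4 - 15t, y = -16 + 26t, z = 3 + 4t


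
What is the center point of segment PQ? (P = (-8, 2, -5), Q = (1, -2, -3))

M = ((x₁+x₂)/2, (y₁+y₂)/2, (z₁+z₂)/2)
  = ((-8 + 1)/2, (2 - 2)/2, (-5 - 3)/2)
  = (-7/2, 0/2, -8/2)
  = (-3.5, 0, -4)

(-3.5, 0, -4)


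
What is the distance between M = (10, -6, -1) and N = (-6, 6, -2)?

d = √[(x₂-x₁)² + (y₂-y₁)² + (z₂-z₁)²]
  = √[(-16)² + 12² + (-1)²]
  = √[256 + 144 + 1]
  = √401
  ≈ 20.02

20.02


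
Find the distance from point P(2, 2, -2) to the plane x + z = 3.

distance = |a·x₀ + b·y₀ + c·z₀ - d| / √(a² + b² + c²)
  = |1·2 + 0·2 + 1·(-2) - 3| / √(1² + 0² + 1²)
  = |2 + 0 - 2 - 3| / √(1 + 0 + 1)
  = |-3| / √2
  = 3 / 1.414
  ≈ 2.121

2.121


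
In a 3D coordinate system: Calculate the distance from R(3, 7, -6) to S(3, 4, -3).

d = √[(x₂-x₁)² + (y₂-y₁)² + (z₂-z₁)²]
  = √[0² + (-3)² + 3²]
  = √[0 + 9 + 9]
  = √18
  ≈ 4.243

4.243


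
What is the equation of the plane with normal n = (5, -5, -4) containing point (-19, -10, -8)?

The plane through P with normal n = (a, b, c) satisfies n·(r - P) = 0,
i.e. ax + by + cz = a·x₀ + b·y₀ + c·z₀.
d = 5·(-19) + (-5)·(-10) + (-4)·(-8)
  = -95 + 50 + 32
  = -13
Equation: 5x - 5y - 4z = -13

5x - 5y - 4z = -13


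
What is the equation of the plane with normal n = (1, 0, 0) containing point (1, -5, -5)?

The plane through P with normal n = (a, b, c) satisfies n·(r - P) = 0,
i.e. ax + by + cz = a·x₀ + b·y₀ + c·z₀.
d = 1·1 + 0·(-5) + 0·(-5)
  = 1 + 0 + 0
  = 1
Equation: x = 1

x = 1


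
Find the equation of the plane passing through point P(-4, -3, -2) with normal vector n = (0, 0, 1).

The plane through P with normal n = (a, b, c) satisfies n·(r - P) = 0,
i.e. ax + by + cz = a·x₀ + b·y₀ + c·z₀.
d = 0·(-4) + 0·(-3) + 1·(-2)
  = 0 + 0 - 2
  = -2
Equation: z = -2

z = -2


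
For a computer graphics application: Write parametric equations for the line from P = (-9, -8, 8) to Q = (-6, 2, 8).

Direction vector d = Q - P = (-6 + 9, 2 + 8, 8 - 8) = (3, 10, 0)
Parametric form r = P + t·d:
x = -9 + 3t, y = -8 + 10t, z = 8

x = -9 + 3t, y = -8 + 10t, z = 8


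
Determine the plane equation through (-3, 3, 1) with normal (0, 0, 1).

The plane through P with normal n = (a, b, c) satisfies n·(r - P) = 0,
i.e. ax + by + cz = a·x₀ + b·y₀ + c·z₀.
d = 0·(-3) + 0·3 + 1·1
  = 0 + 0 + 1
  = 1
Equation: z = 1

z = 1


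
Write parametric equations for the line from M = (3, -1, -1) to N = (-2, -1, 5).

Direction vector d = N - M = (-2 - 3, -1 + 1, 5 + 1) = (-5, 0, 6)
Parametric form r = M + t·d:
x = 3 - 5t, y = -1, z = -1 + 6t

x = 3 - 5t, y = -1, z = -1 + 6t


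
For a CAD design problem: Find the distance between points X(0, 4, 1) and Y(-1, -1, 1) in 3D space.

d = √[(x₂-x₁)² + (y₂-y₁)² + (z₂-z₁)²]
  = √[(-1)² + (-5)² + 0²]
  = √[1 + 25 + 0]
  = √26
  ≈ 5.099

5.099


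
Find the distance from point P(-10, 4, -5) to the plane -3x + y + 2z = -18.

distance = |a·x₀ + b·y₀ + c·z₀ - d| / √(a² + b² + c²)
  = |(-3)·(-10) + 1·4 + 2·(-5) - (-18)| / √((-3)² + 1² + 2²)
  = |30 + 4 - 10 + 18| / √(9 + 1 + 4)
  = |42| / √14
  = 42 / 3.742
  ≈ 11.22

11.22


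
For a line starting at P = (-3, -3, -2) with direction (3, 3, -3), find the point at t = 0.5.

P(t) = P + t·d
  = (-3 + 3·0.5, -3 + 3·0.5, -2 + (-3)·0.5)
  = (-3 + 1.5, -3 + 1.5, -2 - 1.5)
  = (-1.5, -1.5, -3.5)

(-1.5, -1.5, -3.5)
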